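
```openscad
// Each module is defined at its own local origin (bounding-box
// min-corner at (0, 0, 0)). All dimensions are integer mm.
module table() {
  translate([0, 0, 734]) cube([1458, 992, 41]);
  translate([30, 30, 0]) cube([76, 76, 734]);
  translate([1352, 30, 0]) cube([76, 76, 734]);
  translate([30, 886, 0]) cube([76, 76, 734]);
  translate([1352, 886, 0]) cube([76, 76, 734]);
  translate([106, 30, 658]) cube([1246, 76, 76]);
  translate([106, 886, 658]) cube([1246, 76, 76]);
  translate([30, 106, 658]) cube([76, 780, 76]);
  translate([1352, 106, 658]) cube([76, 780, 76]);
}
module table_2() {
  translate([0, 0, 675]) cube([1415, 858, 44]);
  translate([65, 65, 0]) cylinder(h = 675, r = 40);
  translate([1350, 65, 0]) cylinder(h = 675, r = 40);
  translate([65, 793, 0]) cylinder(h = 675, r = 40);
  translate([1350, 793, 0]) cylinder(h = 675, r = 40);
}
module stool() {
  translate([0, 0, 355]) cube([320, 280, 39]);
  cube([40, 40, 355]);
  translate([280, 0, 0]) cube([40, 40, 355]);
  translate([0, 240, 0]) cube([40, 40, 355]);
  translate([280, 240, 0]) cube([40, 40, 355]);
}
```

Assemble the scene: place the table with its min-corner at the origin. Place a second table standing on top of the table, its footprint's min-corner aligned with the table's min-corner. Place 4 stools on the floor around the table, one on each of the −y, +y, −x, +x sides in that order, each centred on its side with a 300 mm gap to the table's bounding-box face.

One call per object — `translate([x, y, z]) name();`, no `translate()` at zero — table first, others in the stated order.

table();
translate([0, 0, 775]) table_2();
translate([569, -580, 0]) stool();
translate([569, 1292, 0]) stool();
translate([-620, 356, 0]) stool();
translate([1758, 356, 0]) stool();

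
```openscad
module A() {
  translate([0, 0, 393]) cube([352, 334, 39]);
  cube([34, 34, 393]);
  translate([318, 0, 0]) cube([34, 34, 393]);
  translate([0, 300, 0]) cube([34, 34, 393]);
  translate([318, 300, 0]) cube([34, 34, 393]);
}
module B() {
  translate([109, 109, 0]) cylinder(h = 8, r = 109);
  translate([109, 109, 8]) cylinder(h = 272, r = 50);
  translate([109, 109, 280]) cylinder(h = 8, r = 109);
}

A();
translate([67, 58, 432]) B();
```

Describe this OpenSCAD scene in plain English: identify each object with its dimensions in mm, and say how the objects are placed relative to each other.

A is a simple wooden stool: a rectangular seat 352 mm (x) by 334 mm (y), 39 mm thick, top face at z = 432 mm, on four square legs, each 34×34 mm in cross-section. The legs rest on z = 0, each flush with a corner of the seat.

B is a spool: two coaxial disc flanges of radius 109 mm and thickness 8 mm, joined by a core cylinder of radius 50 mm and height 272 mm. The lower flange rests on z = 0 and the three cylinders share a vertical axis.

The spool is on top of the stool, centred.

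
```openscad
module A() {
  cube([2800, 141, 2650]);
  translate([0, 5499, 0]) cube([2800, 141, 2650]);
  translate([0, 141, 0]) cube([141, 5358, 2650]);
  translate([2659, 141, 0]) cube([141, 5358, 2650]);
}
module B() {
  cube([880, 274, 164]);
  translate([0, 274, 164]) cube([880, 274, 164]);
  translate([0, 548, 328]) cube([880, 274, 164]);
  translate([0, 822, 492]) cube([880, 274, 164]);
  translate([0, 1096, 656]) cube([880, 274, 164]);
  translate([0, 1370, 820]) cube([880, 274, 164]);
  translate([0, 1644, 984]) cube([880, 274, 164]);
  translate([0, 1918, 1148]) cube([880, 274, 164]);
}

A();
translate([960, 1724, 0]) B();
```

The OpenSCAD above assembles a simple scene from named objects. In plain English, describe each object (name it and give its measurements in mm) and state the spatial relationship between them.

A is the wall frame of a small rectangular building: four walls, each 2650 mm tall and 141 mm thick, enclosing a footprint 2800 mm (x) by 5640 mm (y) outside-to-outside, with no floor or roof. The front and back walls (the −y and +y sides) span the full width; the two side walls fit between them.

B is a straight staircase of 8 solid steps. Each step is 880 mm wide (x), 274 mm deep (y, the going) and 164 mm tall (the rise). The first step rests on the floor; each subsequent step sits one going further in +y and one rise higher in +z, directly behind and above the previous step with no overlap.

The staircase sits inside the house frame, centred.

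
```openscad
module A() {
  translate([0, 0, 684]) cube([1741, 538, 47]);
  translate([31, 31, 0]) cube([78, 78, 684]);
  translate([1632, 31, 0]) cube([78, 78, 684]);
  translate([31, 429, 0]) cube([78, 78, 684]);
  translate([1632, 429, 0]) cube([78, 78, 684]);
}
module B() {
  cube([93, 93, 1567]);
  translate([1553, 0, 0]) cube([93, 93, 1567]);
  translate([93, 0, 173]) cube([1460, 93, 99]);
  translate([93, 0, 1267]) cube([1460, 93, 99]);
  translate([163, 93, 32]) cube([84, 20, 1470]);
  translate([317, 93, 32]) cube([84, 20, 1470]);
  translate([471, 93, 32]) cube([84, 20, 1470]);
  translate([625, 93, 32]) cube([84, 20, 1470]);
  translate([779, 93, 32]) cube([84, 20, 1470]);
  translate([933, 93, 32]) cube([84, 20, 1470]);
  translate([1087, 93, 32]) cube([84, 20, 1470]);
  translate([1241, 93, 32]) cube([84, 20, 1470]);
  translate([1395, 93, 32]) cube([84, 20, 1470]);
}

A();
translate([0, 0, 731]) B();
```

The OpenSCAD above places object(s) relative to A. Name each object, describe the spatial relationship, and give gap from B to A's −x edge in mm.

A is a table. B is a fence section. The fence section is on top of the table. The gap from the fence section to the table's −x edge is 0 mm.

The fence section's min-x is at 0; the table's min-x is 0; gap = 0 mm.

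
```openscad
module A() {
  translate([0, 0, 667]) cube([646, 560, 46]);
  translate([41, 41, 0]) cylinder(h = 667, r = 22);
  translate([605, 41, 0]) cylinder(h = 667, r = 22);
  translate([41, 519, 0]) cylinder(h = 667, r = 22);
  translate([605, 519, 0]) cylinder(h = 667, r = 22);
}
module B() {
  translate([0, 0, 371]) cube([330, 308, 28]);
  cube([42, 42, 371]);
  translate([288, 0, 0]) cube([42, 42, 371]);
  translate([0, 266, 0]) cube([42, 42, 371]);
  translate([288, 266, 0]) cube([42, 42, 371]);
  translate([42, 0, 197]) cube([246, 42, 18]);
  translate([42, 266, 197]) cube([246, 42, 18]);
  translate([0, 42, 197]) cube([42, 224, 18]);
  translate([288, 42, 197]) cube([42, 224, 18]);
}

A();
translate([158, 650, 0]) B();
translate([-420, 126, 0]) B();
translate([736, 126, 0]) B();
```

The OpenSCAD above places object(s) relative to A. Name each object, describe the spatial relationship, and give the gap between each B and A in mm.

Each stool's nearest face is 90 mm from the table's bounding box.

A is a table. B is a stool. Three stools sit around the table at the +y, −x, +x sides. The gap between each stool and the table is 90 mm.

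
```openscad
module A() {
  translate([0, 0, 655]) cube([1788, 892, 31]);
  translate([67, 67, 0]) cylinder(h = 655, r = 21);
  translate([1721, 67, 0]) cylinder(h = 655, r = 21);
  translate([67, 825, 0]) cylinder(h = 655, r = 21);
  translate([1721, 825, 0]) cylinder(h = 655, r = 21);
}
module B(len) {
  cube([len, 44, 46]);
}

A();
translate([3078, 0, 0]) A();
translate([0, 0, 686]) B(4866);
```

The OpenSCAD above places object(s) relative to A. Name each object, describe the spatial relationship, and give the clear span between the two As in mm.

Second table starts at x = 3078; first ends at x = 1788; clear span = 3078 − 1788 = 1290 mm.

A is a table. B is a beam. A beam spans the tops of two tables. The clear span between the two tables is 1290 mm.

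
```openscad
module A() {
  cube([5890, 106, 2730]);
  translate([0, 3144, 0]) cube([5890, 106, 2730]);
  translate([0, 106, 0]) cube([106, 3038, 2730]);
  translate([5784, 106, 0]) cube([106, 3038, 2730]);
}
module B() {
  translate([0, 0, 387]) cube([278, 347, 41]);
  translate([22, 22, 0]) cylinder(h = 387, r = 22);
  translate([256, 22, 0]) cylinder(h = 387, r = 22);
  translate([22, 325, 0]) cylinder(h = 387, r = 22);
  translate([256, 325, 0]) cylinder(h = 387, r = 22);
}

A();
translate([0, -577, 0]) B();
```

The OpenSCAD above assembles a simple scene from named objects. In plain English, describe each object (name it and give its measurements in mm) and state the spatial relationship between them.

A is the wall frame of a small rectangular building: four walls, each 2730 mm tall and 106 mm thick, enclosing a footprint 5890 mm (x) by 3250 mm (y) outside-to-outside, with no floor or roof. The front and back walls (the −y and +y sides) span the full width; the two side walls fit between them.

B is a four-legged stool. The seat is a 278×347×41 mm slab whose top surface is at z = 428 mm; four round legs, each 44 mm in diameter, run from the floor (z = 0) to the underside of the seat, each leg's axis is inset half a diameter from the nearest pair of seat edges (so the leg's bounding box is flush with the corner).

The stool is on the floor beside the house frame on its −y side.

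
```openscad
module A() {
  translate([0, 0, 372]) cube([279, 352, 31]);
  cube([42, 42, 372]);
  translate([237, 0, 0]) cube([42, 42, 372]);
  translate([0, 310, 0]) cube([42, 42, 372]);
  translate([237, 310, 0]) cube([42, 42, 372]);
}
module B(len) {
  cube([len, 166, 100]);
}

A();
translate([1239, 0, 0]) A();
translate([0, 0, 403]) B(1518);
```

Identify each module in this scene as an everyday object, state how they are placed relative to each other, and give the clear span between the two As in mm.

Second stool starts at x = 1239; first ends at x = 279; clear span = 1239 − 279 = 960 mm.

A is a stool. B is a beam. A beam spans the tops of two stools. The clear span between the two stools is 960 mm.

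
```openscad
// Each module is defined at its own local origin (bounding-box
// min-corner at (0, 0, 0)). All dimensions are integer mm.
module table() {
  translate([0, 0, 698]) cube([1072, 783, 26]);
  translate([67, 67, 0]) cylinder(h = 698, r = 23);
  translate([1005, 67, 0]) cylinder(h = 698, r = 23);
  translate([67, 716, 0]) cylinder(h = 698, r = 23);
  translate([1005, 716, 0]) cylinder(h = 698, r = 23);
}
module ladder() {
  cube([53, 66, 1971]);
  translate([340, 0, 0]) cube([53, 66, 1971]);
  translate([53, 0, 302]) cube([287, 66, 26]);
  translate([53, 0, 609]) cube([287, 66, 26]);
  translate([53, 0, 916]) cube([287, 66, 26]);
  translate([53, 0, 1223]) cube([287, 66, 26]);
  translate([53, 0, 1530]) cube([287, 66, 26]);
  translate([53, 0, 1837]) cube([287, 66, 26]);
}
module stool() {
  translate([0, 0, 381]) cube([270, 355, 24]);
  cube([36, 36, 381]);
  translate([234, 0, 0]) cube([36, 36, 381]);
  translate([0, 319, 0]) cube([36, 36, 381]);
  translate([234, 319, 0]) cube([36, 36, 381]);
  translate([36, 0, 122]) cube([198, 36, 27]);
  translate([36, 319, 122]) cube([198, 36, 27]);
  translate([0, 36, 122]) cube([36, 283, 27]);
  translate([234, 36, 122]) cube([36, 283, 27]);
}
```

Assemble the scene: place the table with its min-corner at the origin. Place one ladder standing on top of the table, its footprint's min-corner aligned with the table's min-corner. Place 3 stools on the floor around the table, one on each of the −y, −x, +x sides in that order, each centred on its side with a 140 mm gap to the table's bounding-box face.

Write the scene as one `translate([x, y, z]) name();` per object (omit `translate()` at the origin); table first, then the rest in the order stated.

table();
translate([0, 0, 724]) ladder();
translate([401, -495, 0]) stool();
translate([-410, 214, 0]) stool();
translate([1212, 214, 0]) stool();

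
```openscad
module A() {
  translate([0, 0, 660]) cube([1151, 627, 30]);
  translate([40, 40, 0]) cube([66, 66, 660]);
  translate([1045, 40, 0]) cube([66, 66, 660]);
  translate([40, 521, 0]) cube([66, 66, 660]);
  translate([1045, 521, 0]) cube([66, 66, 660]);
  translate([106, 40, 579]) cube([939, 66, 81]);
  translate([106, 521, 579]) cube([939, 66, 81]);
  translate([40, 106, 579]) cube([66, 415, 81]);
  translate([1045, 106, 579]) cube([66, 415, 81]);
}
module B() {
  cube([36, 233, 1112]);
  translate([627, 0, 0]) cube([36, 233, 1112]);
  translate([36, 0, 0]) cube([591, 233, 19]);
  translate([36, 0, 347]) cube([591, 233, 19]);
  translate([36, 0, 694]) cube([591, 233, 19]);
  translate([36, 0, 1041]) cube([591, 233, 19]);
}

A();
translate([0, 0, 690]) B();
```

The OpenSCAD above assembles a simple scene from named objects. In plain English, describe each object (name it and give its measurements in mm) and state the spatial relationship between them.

A is a table: top 1151 mm (x) × 627 mm (y), 30 mm thick, upper face at z = 690 mm, on four 66×66 mm square legs, each inset 40 mm from the nearest pair of top edges, running from z = 0 to the bottom of the top. Four apron rails, 66 mm thick and 81 mm tall, run between adjacent legs with their top edges flush with the underside of the top and their outer faces flush with the legs' outer faces.

B is an open bookshelf. Two side panels, each 36 mm thick, 233 mm deep and 1112 mm tall, stand 663 mm apart (outside-to-outside). Between them sit 4 shelves, each 19 mm thick and 233 mm deep, spanning the full gap between the sides. The bottom shelf rests on the floor (its underside at z = 0) and the clear gap between one shelf's top and the next shelf's underside is 328 mm.

The bookshelf is on top of the table.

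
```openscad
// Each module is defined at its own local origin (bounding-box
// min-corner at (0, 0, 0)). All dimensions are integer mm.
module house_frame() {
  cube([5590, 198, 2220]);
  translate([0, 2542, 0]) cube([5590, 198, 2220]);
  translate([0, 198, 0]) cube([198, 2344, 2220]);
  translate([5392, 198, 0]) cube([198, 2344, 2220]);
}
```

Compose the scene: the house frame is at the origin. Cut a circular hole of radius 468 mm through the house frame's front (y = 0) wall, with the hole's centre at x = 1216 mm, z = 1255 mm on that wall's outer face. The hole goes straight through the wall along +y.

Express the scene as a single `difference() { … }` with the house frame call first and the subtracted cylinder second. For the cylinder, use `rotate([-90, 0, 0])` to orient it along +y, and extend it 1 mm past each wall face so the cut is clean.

difference() {
  house_frame();
  translate([1216, -1, 1255]) rotate([-90, 0, 0]) cylinder(h = 200, r = 468);
}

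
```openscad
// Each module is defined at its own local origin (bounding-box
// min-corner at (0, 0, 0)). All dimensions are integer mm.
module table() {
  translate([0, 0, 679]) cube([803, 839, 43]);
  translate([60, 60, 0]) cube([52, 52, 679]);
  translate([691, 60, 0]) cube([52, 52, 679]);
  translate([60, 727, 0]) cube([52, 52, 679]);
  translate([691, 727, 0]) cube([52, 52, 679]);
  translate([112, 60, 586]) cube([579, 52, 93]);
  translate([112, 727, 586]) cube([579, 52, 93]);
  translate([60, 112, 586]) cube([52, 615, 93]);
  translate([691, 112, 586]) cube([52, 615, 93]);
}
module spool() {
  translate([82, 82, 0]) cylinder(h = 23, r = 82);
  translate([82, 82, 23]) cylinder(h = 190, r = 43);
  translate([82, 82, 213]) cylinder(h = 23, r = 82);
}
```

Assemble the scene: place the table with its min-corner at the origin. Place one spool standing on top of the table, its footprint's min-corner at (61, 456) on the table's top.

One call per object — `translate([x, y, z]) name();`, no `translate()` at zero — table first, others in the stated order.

table();
translate([61, 456, 722]) spool();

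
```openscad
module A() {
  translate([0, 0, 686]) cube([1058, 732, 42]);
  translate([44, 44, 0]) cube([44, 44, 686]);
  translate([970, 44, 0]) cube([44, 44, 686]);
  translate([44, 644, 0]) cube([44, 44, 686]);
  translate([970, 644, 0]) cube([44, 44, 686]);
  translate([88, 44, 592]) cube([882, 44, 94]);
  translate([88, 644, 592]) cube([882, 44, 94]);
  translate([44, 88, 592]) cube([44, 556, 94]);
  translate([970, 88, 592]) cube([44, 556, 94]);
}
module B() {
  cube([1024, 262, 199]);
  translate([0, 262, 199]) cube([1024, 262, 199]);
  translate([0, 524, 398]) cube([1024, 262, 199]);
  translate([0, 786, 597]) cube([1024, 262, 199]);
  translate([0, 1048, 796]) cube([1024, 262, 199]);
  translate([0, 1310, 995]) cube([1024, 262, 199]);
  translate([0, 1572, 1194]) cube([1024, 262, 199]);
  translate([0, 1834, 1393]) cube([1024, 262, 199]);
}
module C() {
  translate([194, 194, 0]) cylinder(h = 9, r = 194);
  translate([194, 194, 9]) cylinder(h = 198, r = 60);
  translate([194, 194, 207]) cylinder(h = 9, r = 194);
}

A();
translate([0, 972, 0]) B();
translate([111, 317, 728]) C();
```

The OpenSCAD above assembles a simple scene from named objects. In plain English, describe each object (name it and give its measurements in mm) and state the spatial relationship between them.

A is a table with a 1058×732 mm rectangular top, 42 mm thick, top surface at z = 728 mm, supported by four 44×44 mm square legs, each inset 44 mm from the nearest pair of top edges, running from the floor. Four apron rails, 44 mm thick and 94 mm tall, run between adjacent legs with their top edges flush with the underside of the top and their outer faces flush with the legs' outer faces.

B is a run of 8 identical solid stair steps. Each tread is 1024×262 mm and each step block is 199 mm high. Step 1 rests on the floor; step k is offset from step 1 by (k−1)×262 mm in y and (k−1)×199 mm in z.

C is a spool: two coaxial disc flanges of radius 194 mm and thickness 9 mm, joined by a core cylinder of radius 60 mm and height 198 mm. The lower flange rests on z = 0 and the three cylinders share a vertical axis.

The staircase is on the floor beside the table on its +y side. The spool is on top of the table.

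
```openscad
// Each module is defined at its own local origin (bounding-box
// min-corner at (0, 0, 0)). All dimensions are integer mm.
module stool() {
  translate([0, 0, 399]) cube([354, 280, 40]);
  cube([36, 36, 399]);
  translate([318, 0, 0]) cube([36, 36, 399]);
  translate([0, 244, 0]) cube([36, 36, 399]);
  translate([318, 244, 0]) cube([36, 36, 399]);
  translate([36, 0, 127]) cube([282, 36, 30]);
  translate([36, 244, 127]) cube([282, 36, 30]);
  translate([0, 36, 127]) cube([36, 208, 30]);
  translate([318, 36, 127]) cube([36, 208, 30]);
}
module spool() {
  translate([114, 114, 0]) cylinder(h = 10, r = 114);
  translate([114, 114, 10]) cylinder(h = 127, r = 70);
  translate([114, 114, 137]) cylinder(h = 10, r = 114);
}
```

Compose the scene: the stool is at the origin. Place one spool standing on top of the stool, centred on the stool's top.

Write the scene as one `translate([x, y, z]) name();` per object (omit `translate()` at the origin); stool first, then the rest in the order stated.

stool();
translate([63, 26, 439]) spool();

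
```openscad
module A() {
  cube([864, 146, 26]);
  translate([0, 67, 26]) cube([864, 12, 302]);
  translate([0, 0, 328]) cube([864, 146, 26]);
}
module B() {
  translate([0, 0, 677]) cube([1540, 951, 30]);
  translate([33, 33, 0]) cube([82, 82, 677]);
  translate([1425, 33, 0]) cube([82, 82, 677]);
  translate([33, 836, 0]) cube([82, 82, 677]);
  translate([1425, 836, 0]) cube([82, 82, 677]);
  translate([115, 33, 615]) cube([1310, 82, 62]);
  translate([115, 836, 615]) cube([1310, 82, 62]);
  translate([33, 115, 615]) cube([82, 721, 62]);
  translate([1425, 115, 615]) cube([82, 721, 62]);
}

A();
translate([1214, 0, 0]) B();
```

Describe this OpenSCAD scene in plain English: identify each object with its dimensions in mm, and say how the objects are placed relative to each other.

A is an I-beam lying along x, 864 mm long. Overall section height 354 mm. Two flanges 146 mm wide (y) and 26 mm thick, one on the floor and one at the top; a web 12 mm thick runs between them, centred on the flange width.

B is a rectangular dining table. The top is 1540×951×30 mm with its upper surface at z = 707 mm. It stands on four 82×82 mm square legs, each inset 33 mm from the nearest pair of top edges, running from the floor to the underside of the top. Four apron rails, 82 mm thick and 62 mm tall, run between adjacent legs with their top edges flush with the underside of the top and their outer faces flush with the legs' outer faces.

The table is on the floor beside the I-beam on its +x side.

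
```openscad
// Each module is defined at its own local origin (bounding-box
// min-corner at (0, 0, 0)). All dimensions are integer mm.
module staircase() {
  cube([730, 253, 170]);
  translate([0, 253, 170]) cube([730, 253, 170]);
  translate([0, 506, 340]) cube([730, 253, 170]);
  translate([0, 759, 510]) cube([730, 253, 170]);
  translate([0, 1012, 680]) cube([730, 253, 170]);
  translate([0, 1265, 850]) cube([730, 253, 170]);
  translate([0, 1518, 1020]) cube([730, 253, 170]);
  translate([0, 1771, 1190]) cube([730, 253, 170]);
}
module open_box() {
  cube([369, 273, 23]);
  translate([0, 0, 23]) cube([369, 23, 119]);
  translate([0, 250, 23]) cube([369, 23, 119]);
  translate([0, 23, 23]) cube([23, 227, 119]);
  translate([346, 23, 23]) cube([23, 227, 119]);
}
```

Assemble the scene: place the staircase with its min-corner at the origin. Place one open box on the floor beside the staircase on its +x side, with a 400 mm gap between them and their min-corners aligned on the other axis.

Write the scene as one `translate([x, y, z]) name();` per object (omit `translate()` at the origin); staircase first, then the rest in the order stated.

staircase();
translate([1130, 0, 0]) open_box();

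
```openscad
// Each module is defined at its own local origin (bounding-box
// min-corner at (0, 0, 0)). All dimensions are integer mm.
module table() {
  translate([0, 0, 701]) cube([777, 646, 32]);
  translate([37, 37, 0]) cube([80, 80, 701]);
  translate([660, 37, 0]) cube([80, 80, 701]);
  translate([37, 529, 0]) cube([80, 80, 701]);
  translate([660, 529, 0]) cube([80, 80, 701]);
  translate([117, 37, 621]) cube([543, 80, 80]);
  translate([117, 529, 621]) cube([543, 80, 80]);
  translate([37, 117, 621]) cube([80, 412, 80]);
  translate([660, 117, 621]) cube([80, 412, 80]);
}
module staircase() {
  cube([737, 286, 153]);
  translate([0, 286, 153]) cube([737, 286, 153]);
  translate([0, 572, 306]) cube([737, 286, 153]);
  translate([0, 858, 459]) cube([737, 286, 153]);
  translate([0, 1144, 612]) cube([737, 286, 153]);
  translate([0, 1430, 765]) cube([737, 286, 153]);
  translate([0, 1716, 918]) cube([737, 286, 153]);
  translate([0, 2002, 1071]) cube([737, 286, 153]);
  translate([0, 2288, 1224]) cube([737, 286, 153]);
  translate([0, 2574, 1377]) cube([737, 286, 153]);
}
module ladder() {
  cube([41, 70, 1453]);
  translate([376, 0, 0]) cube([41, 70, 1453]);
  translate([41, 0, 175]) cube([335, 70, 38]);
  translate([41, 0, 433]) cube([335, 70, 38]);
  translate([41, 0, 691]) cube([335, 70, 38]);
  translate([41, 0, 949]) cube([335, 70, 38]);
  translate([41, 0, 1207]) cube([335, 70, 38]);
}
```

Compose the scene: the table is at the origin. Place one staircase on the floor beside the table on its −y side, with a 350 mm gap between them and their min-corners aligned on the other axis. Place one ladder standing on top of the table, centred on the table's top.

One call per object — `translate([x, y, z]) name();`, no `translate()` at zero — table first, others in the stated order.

table();
translate([0, -3210, 0]) staircase();
translate([180, 288, 733]) ladder();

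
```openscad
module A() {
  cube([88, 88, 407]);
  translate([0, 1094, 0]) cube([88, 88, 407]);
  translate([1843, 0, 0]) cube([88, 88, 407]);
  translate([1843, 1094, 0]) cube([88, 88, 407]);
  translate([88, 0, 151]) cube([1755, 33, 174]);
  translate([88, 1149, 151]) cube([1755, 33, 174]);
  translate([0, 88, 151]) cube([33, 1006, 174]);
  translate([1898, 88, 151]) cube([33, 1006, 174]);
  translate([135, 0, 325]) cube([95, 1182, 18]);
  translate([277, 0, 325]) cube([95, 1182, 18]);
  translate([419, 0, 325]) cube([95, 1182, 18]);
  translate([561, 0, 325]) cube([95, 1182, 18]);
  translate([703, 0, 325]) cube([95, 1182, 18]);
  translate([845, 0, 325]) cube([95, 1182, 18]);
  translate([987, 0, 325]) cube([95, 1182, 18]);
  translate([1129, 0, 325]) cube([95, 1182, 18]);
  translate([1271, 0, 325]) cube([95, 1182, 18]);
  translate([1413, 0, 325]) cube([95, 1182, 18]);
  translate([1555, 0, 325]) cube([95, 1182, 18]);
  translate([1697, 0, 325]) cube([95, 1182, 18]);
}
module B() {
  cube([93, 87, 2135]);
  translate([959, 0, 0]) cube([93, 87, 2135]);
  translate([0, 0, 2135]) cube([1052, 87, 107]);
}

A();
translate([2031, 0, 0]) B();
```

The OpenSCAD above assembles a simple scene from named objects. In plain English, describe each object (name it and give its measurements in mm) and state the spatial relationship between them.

A is a bed frame 1931 mm long (x) by 1182 mm wide (y). Four 88×88 mm corner posts, 407 mm tall, at the corners of the footprint. Four rails of 33 mm thickness and 174 mm height run between adjacent posts with their undersides at z = 151 mm, their outer faces flush with the outside of the frame (the two x-running rails run between the posts' inner faces; the two y-running rails run between the posts' inner faces). 12 slats, each 95 mm wide (x) and 18 mm thick, lie across the top of the two x-running rails, running the full 1182 mm width of the frame in y; the slats are evenly spaced along x between the inner faces of the end posts with equal gaps (rounded down to the nearest mm) at the −x end and between each pair — any rounding remainder accumulates at the +x end.

B is a rectangular door frame: two vertical jambs of 93×87 mm section, 2135 mm tall, with a clear opening 866 mm wide between their inner faces. A header 107 mm tall and 87 mm deep lies on top of the jambs and spans the full outside width.

The door frame is on the floor beside the bed frame on its +x side.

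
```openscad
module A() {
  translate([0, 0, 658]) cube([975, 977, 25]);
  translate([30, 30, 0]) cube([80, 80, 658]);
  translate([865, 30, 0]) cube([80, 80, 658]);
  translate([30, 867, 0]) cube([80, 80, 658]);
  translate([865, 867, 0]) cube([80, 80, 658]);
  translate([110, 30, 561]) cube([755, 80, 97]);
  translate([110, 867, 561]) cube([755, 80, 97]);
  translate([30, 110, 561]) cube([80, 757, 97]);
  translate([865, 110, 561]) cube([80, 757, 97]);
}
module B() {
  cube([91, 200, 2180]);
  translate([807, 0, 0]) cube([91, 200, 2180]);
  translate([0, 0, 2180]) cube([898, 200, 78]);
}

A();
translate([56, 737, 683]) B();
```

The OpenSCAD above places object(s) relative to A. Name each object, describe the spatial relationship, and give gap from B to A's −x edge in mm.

A is a table. B is a door frame. The door frame is on top of the table. The gap from the door frame to the table's −x edge is 56 mm.

The door frame's min-x is at 56; the table's min-x is 0; gap = 56 mm.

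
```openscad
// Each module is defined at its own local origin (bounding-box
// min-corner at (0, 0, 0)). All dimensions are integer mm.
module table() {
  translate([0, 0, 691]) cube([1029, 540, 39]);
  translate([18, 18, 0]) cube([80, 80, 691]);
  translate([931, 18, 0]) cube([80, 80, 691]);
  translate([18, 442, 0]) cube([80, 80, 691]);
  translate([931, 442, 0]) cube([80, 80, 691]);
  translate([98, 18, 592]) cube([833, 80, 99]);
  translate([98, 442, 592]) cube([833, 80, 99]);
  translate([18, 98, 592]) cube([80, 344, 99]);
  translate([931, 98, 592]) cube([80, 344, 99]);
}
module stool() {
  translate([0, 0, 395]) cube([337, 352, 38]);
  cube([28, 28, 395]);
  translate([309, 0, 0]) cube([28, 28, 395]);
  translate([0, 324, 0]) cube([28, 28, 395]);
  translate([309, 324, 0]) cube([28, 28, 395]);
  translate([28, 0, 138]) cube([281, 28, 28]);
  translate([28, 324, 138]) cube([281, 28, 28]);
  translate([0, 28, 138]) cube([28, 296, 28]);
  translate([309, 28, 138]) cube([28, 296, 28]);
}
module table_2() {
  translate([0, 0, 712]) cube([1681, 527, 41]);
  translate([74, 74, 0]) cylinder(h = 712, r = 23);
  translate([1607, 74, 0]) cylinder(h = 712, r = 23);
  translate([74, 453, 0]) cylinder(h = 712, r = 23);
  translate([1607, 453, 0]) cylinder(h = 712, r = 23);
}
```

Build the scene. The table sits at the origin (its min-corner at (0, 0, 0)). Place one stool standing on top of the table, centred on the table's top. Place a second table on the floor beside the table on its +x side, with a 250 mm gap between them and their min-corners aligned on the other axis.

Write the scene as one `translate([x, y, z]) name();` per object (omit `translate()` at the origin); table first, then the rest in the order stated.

table();
translate([346, 94, 730]) stool();
translate([1279, 0, 0]) table_2();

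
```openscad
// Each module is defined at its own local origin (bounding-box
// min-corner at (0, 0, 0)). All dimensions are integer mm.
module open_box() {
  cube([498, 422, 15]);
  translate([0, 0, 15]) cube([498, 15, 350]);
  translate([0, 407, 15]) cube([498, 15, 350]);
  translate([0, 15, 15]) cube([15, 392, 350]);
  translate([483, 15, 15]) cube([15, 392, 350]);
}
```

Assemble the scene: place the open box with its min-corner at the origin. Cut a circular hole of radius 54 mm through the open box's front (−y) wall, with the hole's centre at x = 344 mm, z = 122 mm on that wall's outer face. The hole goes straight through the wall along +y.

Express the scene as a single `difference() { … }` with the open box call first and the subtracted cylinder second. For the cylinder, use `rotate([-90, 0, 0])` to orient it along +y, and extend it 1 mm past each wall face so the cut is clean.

difference() {
  open_box();
  translate([344, -1, 122]) rotate([-90, 0, 0]) cylinder(h = 17, r = 54);
}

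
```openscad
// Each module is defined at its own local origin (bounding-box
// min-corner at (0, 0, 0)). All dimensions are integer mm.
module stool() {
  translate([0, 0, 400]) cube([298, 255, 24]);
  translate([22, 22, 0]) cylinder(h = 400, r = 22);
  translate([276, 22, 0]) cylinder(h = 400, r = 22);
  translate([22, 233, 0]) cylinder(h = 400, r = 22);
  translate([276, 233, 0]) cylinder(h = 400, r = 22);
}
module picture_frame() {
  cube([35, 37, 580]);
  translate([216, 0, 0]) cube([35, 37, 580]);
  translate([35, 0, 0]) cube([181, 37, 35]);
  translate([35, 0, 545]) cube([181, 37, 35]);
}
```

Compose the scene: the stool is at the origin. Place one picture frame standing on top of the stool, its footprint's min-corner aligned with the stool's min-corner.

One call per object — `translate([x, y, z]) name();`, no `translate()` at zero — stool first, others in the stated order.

stool();
translate([0, 0, 424]) picture_frame();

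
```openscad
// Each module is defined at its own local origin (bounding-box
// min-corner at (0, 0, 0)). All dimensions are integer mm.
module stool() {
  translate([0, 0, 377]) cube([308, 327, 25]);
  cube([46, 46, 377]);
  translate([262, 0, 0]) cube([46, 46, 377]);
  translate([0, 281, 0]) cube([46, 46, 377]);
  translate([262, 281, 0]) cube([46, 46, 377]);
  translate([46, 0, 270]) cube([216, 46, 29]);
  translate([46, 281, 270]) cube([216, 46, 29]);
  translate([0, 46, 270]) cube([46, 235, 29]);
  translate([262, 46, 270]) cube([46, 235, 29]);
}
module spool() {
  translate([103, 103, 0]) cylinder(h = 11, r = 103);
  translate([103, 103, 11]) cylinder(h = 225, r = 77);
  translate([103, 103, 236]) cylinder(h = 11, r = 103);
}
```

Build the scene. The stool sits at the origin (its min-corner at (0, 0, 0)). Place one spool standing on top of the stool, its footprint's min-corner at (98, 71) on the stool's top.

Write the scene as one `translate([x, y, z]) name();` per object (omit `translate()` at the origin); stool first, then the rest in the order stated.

stool();
translate([98, 71, 402]) spool();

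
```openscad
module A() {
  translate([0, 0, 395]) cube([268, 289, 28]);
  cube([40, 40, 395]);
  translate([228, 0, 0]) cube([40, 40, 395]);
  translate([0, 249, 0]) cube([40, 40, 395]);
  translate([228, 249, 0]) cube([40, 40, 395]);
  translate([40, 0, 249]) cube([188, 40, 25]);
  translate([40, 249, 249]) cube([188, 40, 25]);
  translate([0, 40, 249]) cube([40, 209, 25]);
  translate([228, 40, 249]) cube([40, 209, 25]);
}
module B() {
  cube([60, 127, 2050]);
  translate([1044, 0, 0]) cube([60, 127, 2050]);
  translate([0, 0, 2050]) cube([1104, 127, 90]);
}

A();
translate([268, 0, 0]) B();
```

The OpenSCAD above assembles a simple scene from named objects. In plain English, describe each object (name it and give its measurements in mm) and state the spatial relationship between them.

A is a simple wooden stool: a rectangular seat 268 mm (x) by 289 mm (y), 28 mm thick, top face at z = 423 mm, on four square legs, each 40×40 mm in cross-section. The legs rest on z = 0, each flush with a corner of the seat. Four stretchers, 40 mm wide and 25 mm tall, connect adjacent legs with their undersides at z = 249 mm, each running between the inner faces of the legs it joins and aligned with the legs' outer faces on the other axis.

B is a rectangular door frame: two vertical jambs of 60×127 mm section, 2050 mm tall, with a clear opening 984 mm wide between their inner faces. A header 90 mm tall and 127 mm deep lies on top of the jambs and spans the full outside width.

The door frame is against the stool's +x side, with their −y faces flush.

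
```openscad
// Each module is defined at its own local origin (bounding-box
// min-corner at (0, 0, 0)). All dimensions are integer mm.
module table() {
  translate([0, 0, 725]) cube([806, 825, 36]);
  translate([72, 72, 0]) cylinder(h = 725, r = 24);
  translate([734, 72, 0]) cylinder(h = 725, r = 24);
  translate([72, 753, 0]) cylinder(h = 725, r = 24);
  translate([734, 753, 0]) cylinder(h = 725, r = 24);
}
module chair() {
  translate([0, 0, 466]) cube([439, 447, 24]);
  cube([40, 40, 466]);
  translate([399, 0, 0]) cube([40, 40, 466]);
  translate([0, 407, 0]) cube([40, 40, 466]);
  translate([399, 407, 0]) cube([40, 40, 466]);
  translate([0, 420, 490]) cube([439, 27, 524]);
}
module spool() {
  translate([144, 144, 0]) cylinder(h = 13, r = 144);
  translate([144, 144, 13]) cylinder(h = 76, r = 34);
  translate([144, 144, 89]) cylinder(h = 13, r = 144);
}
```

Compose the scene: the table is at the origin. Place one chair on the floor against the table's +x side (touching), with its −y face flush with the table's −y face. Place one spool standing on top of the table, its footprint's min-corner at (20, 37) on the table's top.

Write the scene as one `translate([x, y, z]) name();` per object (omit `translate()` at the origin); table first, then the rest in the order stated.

table();
translate([806, 0, 0]) chair();
translate([20, 37, 761]) spool();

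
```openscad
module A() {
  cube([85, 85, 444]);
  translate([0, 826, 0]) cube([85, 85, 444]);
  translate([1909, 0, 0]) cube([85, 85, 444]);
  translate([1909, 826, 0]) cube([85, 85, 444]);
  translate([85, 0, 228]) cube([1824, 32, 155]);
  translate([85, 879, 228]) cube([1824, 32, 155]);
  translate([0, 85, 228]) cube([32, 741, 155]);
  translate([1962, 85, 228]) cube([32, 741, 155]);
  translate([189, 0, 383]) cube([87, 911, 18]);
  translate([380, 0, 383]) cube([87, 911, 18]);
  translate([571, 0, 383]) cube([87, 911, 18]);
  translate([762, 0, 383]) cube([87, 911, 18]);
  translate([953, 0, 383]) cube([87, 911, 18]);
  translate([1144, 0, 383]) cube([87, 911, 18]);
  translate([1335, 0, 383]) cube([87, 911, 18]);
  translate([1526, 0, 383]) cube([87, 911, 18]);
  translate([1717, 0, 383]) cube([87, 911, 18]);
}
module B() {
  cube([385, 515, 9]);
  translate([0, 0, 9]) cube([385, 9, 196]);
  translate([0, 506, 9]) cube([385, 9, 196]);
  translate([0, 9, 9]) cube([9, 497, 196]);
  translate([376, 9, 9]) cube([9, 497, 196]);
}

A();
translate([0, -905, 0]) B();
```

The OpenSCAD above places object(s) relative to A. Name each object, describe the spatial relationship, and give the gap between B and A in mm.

A is a bed frame. B is an open box. The open box is on the floor beside the bed frame on its −y side. The gap between the open box and the bed frame is 390 mm.

The open box's nearest face is 390 mm from the bed frame's −y face.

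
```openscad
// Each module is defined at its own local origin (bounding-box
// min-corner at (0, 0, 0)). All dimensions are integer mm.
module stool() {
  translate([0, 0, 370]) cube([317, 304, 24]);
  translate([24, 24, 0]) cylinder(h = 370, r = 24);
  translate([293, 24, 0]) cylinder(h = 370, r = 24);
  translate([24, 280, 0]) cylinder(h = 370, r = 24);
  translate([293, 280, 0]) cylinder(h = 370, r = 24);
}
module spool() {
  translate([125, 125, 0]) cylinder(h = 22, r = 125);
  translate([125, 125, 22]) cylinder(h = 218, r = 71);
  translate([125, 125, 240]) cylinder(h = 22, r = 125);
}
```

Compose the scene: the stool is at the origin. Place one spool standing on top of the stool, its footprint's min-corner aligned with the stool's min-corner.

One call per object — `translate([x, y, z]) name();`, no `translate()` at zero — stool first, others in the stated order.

stool();
translate([0, 0, 394]) spool();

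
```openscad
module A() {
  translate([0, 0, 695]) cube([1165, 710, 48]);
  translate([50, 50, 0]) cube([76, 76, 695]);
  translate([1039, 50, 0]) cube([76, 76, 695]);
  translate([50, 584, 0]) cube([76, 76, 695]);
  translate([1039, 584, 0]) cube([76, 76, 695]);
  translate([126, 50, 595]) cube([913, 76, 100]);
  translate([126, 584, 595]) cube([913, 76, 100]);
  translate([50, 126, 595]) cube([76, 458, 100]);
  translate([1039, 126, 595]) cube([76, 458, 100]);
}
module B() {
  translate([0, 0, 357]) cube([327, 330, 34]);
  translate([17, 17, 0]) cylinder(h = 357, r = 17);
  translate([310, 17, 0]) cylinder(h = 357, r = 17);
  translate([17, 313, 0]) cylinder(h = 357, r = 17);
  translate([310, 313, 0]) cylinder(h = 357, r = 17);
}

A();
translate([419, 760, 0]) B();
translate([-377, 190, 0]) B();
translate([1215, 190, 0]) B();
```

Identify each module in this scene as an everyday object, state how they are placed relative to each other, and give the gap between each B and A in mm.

Each stool's nearest face is 50 mm from the table's bounding box.

A is a table. B is a stool. Three stools sit around the table at the +y, −x, +x sides. The gap between each stool and the table is 50 mm.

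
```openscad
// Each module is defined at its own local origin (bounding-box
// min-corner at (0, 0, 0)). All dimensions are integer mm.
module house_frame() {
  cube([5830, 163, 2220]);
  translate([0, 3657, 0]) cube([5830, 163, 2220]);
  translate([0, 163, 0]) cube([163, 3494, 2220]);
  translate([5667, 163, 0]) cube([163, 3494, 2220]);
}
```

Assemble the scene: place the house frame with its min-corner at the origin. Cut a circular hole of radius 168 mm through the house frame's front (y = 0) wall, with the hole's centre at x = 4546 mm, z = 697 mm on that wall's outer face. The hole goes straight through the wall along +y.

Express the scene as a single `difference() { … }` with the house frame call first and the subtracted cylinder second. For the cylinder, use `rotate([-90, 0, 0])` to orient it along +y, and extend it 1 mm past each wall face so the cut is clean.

difference() {
  house_frame();
  translate([4546, -1, 697]) rotate([-90, 0, 0]) cylinder(h = 165, r = 168);
}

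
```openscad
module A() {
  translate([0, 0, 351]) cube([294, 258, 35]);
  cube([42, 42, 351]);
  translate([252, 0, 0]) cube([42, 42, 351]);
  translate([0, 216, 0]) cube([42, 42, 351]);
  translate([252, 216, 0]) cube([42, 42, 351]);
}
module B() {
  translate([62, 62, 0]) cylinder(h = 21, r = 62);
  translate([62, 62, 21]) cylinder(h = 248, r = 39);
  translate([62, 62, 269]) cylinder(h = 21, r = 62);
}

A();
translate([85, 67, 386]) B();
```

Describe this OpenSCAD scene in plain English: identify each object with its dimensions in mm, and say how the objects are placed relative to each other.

A is a four-legged stool. The seat is 294×258 mm, 35 mm thick, top at z = 386 mm. It stands on four square legs, each 42×42 mm in cross-section, from z = 0 to the seat underside, each flush with a corner of the seat.

B is a spool: two coaxial disc flanges of radius 62 mm and thickness 21 mm, joined by a core cylinder of radius 39 mm and height 248 mm. The lower flange rests on z = 0 and the three cylinders share a vertical axis.

The spool is on top of the stool, centred.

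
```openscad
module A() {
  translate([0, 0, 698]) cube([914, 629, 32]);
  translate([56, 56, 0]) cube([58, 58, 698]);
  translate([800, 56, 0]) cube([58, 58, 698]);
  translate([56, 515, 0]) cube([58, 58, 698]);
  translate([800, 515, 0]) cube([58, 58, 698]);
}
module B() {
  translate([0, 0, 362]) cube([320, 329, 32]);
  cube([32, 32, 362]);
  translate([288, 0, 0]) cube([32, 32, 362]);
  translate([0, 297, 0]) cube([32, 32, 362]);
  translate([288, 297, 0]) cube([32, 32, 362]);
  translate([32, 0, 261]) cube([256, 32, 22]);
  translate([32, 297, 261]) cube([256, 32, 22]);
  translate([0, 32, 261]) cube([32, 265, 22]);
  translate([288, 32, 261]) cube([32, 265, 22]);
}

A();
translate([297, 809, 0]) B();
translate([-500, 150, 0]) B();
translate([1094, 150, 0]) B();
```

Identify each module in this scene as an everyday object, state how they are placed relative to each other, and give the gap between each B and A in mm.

A is a table. B is a stool. Three stools sit around the table at the +y, −x, +x sides. The gap between each stool and the table is 180 mm.

Each stool's nearest face is 180 mm from the table's bounding box.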